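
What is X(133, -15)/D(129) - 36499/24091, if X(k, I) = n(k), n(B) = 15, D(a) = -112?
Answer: -4449253/2698192 ≈ -1.6490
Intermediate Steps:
X(k, I) = 15
X(133, -15)/D(129) - 36499/24091 = 15/(-112) - 36499/24091 = 15*(-1/112) - 36499*1/24091 = -15/112 - 36499/24091 = -4449253/2698192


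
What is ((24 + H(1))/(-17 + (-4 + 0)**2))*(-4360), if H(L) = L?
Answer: 109000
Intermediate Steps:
((24 + H(1))/(-17 + (-4 + 0)**2))*(-4360) = ((24 + 1)/(-17 + (-4 + 0)**2))*(-4360) = (25/(-17 + (-4)**2))*(-4360) = (25/(-17 + 16))*(-4360) = (25/(-1))*(-4360) = (25*(-1))*(-4360) = -25*(-4360) = 109000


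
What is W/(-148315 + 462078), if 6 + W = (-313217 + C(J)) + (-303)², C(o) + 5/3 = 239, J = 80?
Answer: -663530/941289 ≈ -0.70492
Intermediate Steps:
C(o) = 712/3 (C(o) = -5/3 + 239 = 712/3)
W = -663530/3 (W = -6 + ((-313217 + 712/3) + (-303)²) = -6 + (-938939/3 + 91809) = -6 - 663512/3 = -663530/3 ≈ -2.2118e+5)
W/(-148315 + 462078) = -663530/(3*(-148315 + 462078)) = -663530/3/313763 = -663530/3*1/313763 = -663530/941289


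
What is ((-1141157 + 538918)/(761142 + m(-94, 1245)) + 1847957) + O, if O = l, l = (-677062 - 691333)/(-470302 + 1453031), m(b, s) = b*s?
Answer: 1169732285263842665/632987541648 ≈ 1.8480e+6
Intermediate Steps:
l = -1368395/982729 ≈ -1.3924
O = -1368395/982729 ≈ -1.3924
((-1141157 + 538918)/(761142 + m(-94, 1245)) + 1847957) + O = ((-1141157 + 538918)/(761142 - 94*1245) + 1847957) - 1368395/982729 = (-602239/(761142 - 117030) + 1847957) - 1368395/982729 = (-602239/644112 + 1847957) - 1368395/982729 = 1190290676945/644112 - 1368395/982729 = 1169732285263842665/632987541648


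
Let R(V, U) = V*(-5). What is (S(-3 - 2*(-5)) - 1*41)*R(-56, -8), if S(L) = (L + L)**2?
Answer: 43400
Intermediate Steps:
R(V, U) = -5*V
S(L) = 4*L**2 (S(L) = (2*L)**2 = 4*L**2)
(S(-3 - 2*(-5)) - 1*41)*R(-56, -8) = (4*(-3 - 2*(-5))**2 - 1*41)*(-5*(-56)) = (4*(-3 + 10)**2 - 41)*280 = (4*7**2 - 41)*280 = (4*49 - 41)*280 = (196 - 41)*280 = 155*280 = 43400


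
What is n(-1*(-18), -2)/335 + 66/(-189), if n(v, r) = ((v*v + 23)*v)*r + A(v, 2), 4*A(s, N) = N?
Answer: -1588669/42210 ≈ -37.637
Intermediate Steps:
A(s, N) = N/4
n(v, r) = 1/2 + r*v*(23 + v**2) (n(v, r) = ((v*v + 23)*v)*r + (1/4)*2 = ((v**2 + 23)*v)*r + 1/2 = ((23 + v**2)*v)*r + 1/2 = (v*(23 + v**2))*r + 1/2 = r*v*(23 + v**2) + 1/2 = 1/2 + r*v*(23 + v**2))
n(-1*(-18), -2)/335 + 66/(-189) = (1/2 - 2*(-1*(-18))**3 + 23*(-2)*(-1*(-18)))/335 + 66/(-189) = (1/2 - 2*18**3 + 23*(-2)*18)*(1/335) + 66*(-1/189) = (1/2 - 2*5832 - 828)*(1/335) - 22/63 = (1/2 - 11664 - 828)*(1/335) - 22/63 = -24983/2*1/335 - 22/63 = -24983/670 - 22/63 = -1588669/42210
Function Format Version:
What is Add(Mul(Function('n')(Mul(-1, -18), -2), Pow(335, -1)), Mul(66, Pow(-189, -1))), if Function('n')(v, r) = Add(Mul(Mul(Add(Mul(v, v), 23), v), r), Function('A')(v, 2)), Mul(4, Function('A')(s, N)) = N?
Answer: Rational(-1588669, 42210) ≈ -37.637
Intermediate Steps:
Function('A')(s, N) = Mul(Rational(1, 4), N)
Function('n')(v, r) = Add(Rational(1, 2), Mul(r, v, Add(23, Pow(v, 2)))) (Function('n')(v, r) = Add(Mul(Mul(Add(Mul(v, v), 23), v), r), Mul(Rational(1, 4), 2)) = Add(Mul(Mul(Add(Pow(v, 2), 23), v), r), Rational(1, 2)) = Add(Mul(Mul(Add(23, Pow(v, 2)), v), r), Rational(1, 2)) = Add(Mul(Mul(v, Add(23, Pow(v, 2))), r), Rational(1, 2)) = Add(Mul(r, v, Add(23, Pow(v, 2))), Rational(1, 2)) = Add(Rational(1, 2), Mul(r, v, Add(23, Pow(v, 2)))))
Add(Mul(Function('n')(Mul(-1, -18), -2), Pow(335, -1)), Mul(66, Pow(-189, -1))) = Add(Mul(Add(Rational(1, 2), Mul(-2, Pow(Mul(-1, -18), 3)), Mul(23, -2, Mul(-1, -18))), Pow(335, -1)), Mul(66, Pow(-189, -1))) = Add(Mul(Add(Rational(1, 2), Mul(-2, Pow(18, 3)), Mul(23, -2, 18)), Rational(1, 335)), Mul(66, Rational(-1, 189))) = Add(Mul(Add(Rational(1, 2), Mul(-2, 5832), -828), Rational(1, 335)), Rational(-22, 63)) = Add(Mul(Add(Rational(1, 2), -11664, -828), Rational(1, 335)), Rational(-22, 63)) = Add(Mul(Rational(-24983, 2), Rational(1, 335)), Rational(-22, 63)) = Add(Rational(-24983, 670), Rational(-22, 63)) = Rational(-1588669, 42210)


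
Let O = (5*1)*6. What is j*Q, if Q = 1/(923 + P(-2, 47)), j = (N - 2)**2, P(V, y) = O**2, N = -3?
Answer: 25/1823 ≈ 0.013714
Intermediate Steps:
O = 30 (O = 5*6 = 30)
P(V, y) = 900 (P(V, y) = 30**2 = 900)
j = 25 (j = (-3 - 2)**2 = (-5)**2 = 25)
Q = 1/1823 (Q = 1/(923 + 900) = 1/1823 ≈ 0.00054855)
j*Q = 25*(1/1823) = 25/1823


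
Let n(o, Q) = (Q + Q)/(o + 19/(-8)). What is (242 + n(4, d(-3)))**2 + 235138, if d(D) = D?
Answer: 49335926/169 ≈ 2.9193e+5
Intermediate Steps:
n(o, Q) = 2*Q/(-19/8 + o) (n(o, Q) = (2*Q)/(o + 19*(-1/8)) = (2*Q)/(o - 19/8) = (2*Q)/(-19/8 + o) = 2*Q/(-19/8 + o))
(242 + n(4, d(-3)))**2 + 235138 = (242 + 16*(-3)/(-19 + 8*4))**2 + 235138 = (242 + 16*(-3)/(-19 + 32))**2 + 235138 = (242 + 16*(-3)/13)**2 + 235138 = (242 + 16*(-3)*(1/13))**2 + 235138 = (242 - 48/13)**2 + 235138 = (3098/13)**2 + 235138 = 9597604/169 + 235138 = 49335926/169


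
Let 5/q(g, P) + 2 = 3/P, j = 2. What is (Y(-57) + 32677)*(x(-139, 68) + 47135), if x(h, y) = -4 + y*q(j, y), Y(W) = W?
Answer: 29103111980/19 ≈ 1.5317e+9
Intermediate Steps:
q(g, P) = 5/(-2 + 3/P)
x(h, y) = -4 - 5*y²/(-3 + 2*y) (x(h, y) = -4 + y*(-5*y/(-3 + 2*y)) = -4 - 5*y²/(-3 + 2*y))
(Y(-57) + 32677)*(x(-139, 68) + 47135) = (-57 + 32677)*((12 - 8*68 - 5*68²)/(-3 + 2*68) + 47135) = 32620*((12 - 544 - 5*4624)/(-3 + 136) + 47135) = 32620*((12 - 544 - 23120)/133 + 47135) = 32620*((1/133)*(-23652) + 47135) = 32620*(-23652/133 + 47135) = 32620*(6245303/133) = 29103111980/19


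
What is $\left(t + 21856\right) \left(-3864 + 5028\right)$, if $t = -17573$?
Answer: $4985412$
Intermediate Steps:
$\left(t + 21856\right) \left(-3864 + 5028\right) = \left(-17573 + 21856\right) \left(-3864 + 5028\right) = 4283 \cdot 1164 = 4985412$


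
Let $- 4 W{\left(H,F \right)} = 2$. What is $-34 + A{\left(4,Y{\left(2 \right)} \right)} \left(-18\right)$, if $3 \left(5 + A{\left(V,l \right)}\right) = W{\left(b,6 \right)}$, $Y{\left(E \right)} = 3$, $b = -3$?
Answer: $59$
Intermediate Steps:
$W{\left(H,F \right)} = - \frac{1}{2}$ ($W{\left(H,F \right)} = \left(- \frac{1}{4}\right) 2 = - \frac{1}{2}$)
$A{\left(V,l \right)} = - \frac{31}{6}$ ($A{\left(V,l \right)} = -5 + \frac{1}{3} \left(- \frac{1}{2}\right) = -5 - \frac{1}{6} = - \frac{31}{6}$)
$-34 + A{\left(4,Y{\left(2 \right)} \right)} \left(-18\right) = -34 - -93 = -34 + 93 = 59$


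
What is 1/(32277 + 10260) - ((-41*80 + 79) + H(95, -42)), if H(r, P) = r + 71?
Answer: 129099796/42537 ≈ 3035.0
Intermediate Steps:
H(r, P) = 71 + r
1/(32277 + 10260) - ((-41*80 + 79) + H(95, -42)) = 1/(32277 + 10260) - ((-41*80 + 79) + (71 + 95)) = 1/42537 - ((-3280 + 79) + 166) = 1/42537 - (-3201 + 166) = 1/42537 - 1*(-3035) = 1/42537 + 3035 = 129099796/42537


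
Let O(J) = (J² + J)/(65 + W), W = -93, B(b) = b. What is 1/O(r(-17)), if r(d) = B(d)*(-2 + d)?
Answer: -7/26163 ≈ -0.00026755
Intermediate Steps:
r(d) = d*(-2 + d)
O(J) = -J/28 - J²/28 (O(J) = (J² + J)/(65 - 93) = (J + J²)/(-28) = (J + J²)*(-1/28) = -J/28 - J²/28)
1/O(r(-17)) = 1/(-(-17*(-2 - 17))*(1 - 17*(-2 - 17))/28) = 1/(-(-17*(-19))*(1 - 17*(-19))/28) = 1/(-1/28*323*(1 + 323)) = 1/(-1/28*323*324) = 1/(-26163/7) = -7/26163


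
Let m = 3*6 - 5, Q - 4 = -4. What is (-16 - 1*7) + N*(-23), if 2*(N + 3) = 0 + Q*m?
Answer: 46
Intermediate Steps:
Q = 0 (Q = 4 - 4 = 0)
m = 13 (m = 18 - 5 = 13)
N = -3 (N = -3 + (0 + 0*13)/2 = -3 + (0 + 0)/2 = -3 + (½)*0 = -3 + 0 = -3)
(-16 - 1*7) + N*(-23) = (-16 - 1*7) - 3*(-23) = (-16 - 7) + 69 = -23 + 69 = 46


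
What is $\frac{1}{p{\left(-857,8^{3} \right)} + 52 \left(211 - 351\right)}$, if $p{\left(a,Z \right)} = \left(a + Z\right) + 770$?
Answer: $- \frac{1}{6855} \approx -0.00014588$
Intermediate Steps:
$p{\left(a,Z \right)} = 770 + Z + a$ ($p{\left(a,Z \right)} = \left(Z + a\right) + 770 = 770 + Z + a$)
$\frac{1}{p{\left(-857,8^{3} \right)} + 52 \left(211 - 351\right)} = \frac{1}{\left(770 + 8^{3} - 857\right) + 52 \left(211 - 351\right)} = \frac{1}{\left(770 + 512 - 857\right) + 52 \left(-140\right)} = \frac{1}{425 - 7280} = \frac{1}{-6855} = - \frac{1}{6855}$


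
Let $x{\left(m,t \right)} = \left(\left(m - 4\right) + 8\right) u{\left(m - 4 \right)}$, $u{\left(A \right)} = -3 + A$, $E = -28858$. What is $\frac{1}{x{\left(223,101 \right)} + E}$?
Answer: $\frac{1}{20174} \approx 4.9569 \cdot 10^{-5}$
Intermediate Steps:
$x{\left(m,t \right)} = \left(-7 + m\right) \left(4 + m\right)$ ($x{\left(m,t \right)} = \left(\left(m - 4\right) + 8\right) \left(-3 + \left(m - 4\right)\right) = \left(\left(-4 + m\right) + 8\right) \left(-3 + \left(-4 + m\right)\right) = \left(4 + m\right) \left(-7 + m\right) = \left(-7 + m\right) \left(4 + m\right)$)
$\frac{1}{x{\left(223,101 \right)} + E} = \frac{1}{\left(-7 + 223\right) \left(4 + 223\right) - 28858} = \frac{1}{216 \cdot 227 - 28858} = \frac{1}{49032 - 28858} = \frac{1}{20174}$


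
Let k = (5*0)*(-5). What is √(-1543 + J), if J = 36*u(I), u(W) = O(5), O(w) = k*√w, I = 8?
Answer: I*√1543 ≈ 39.281*I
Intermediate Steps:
k = 0 (k = 0*(-5) = 0)
O(w) = 0 (O(w) = 0*√w = 0)
u(W) = 0
J = 0 (J = 36*0 = 0)
√(-1543 + J) = √(-1543 + 0) = √(-1543) = I*√1543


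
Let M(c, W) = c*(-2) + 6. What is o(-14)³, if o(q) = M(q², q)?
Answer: -57512456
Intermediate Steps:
M(c, W) = 6 - 2*c (M(c, W) = -2*c + 6 = 6 - 2*c)
o(q) = 6 - 2*q²
o(-14)³ = (6 - 2*(-14)²)³ = (6 - 2*196)³ = (6 - 392)³ = (-386)³ = -57512456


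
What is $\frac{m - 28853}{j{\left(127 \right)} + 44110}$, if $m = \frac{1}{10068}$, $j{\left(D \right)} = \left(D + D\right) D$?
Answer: $- \frac{290492003}{768873024} \approx -0.37782$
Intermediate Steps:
$j{\left(D \right)} = 2 D^{2}$ ($j{\left(D \right)} = 2 D D = 2 D^{2}$)
$m = \frac{1}{10068} \approx 9.9325 \cdot 10^{-5}$
$\frac{m - 28853}{j{\left(127 \right)} + 44110} = \frac{\frac{1}{10068} - 28853}{2 \cdot 127^{2} + 44110} = - \frac{290492003}{10068 \left(2 \cdot 16129 + 44110\right)} = - \frac{290492003}{10068 \left(32258 + 44110\right)} = - \frac{290492003}{10068 \cdot 76368} = \left(- \frac{290492003}{10068}\right) \frac{1}{76368} = - \frac{290492003}{768873024}$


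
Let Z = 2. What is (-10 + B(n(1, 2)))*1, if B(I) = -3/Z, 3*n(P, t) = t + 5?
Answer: -23/2 ≈ -11.500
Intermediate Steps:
n(P, t) = 5/3 + t/3 (n(P, t) = (t + 5)/3 = (5 + t)/3 = 5/3 + t/3)
B(I) = -3/2
(-10 + B(n(1, 2)))*1 = (-10 - 3/2)*1 = -23/2*1 = -23/2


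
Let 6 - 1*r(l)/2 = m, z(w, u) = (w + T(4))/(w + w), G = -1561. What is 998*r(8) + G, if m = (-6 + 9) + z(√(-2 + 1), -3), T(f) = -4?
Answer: 3429 - 3992*I ≈ 3429.0 - 3992.0*I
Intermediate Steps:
z(w, u) = (-4 + w)/(2*w) (z(w, u) = (w - 4)/(w + w) = (-4 + w)/((2*w)) = (-4 + w)*(1/(2*w)) = (-4 + w)/(2*w))
m = 3 - I*(-4 + I)/2 (m = (-6 + 9) + (-4 + √(-2 + 1))/(2*(√(-2 + 1))) = 3 + (-4 + √(-1))/(2*(√(-1))) = 3 + (-4 + I)/(2*I) = 3 + (-I)*(-4 + I)/2 = 3 - I*(-4 + I)/2 ≈ 3.5 + 2.0*I)
r(l) = 5 - 4*I (r(l) = 12 - 2*(7/2 + 2*I) = 12 + (-7 - 4*I) = 5 - 4*I)
998*r(8) + G = 998*(5 - 4*I) - 1561 = (4990 - 3992*I) - 1561 = 3429 - 3992*I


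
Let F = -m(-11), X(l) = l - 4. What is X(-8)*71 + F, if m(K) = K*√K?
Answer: -852 + 11*I*√11 ≈ -852.0 + 36.483*I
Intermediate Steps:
m(K) = K^(3/2)
X(l) = -4 + l
F = 11*I*√11 (F = -(-11)^(3/2) = -(-11)*I*√11 = 11*I*√11 ≈ 36.483*I)
X(-8)*71 + F = (-4 - 8)*71 + 11*I*√11 = -12*71 + 11*I*√11 = -852 + 11*I*√11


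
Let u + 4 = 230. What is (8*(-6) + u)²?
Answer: 31684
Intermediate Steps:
u = 226 (u = -4 + 230 = 226)
(8*(-6) + u)² = (8*(-6) + 226)² = (-48 + 226)² = 178² = 31684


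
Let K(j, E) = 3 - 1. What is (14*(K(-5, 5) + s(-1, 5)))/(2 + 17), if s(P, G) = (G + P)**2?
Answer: 252/19 ≈ 13.263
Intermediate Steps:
K(j, E) = 2
(14*(K(-5, 5) + s(-1, 5)))/(2 + 17) = (14*(2 + (5 - 1)**2))/(2 + 17) = (14*(2 + 4**2))/19 = (14*(2 + 16))*(1/19) = (14*18)*(1/19) = 252*(1/19) = 252/19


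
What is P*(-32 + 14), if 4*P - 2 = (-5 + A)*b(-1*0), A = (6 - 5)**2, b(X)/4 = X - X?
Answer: -9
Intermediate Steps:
b(X) = 0 (b(X) = 4*(X - X) = 4*0 = 0)
A = 1 (A = 1**2 = 1)
P = 1/2 (P = 1/2 + ((-5 + 1)*0)/4 = 1/2 + (-4*0)/4 = 1/2 + (1/4)*0 = 1/2 + 0 = 1/2 ≈ 0.50000)
P*(-32 + 14) = (-32 + 14)/2 = (1/2)*(-18) = -9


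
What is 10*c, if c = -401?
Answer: -4010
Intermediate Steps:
10*c = 10*(-401) = -4010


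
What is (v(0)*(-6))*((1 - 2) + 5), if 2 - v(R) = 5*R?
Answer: -48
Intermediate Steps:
v(R) = 2 - 5*R
(v(0)*(-6))*((1 - 2) + 5) = ((2 - 5*0)*(-6))*((1 - 2) + 5) = ((2 + 0)*(-6))*(-1 + 5) = (2*(-6))*4 = -12*4 = -48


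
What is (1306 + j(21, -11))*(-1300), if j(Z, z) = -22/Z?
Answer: -35625200/21 ≈ -1.6964e+6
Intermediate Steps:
(1306 + j(21, -11))*(-1300) = (1306 - 22/21)*(-1300) = (27404/21)*(-1300) = -35625200/21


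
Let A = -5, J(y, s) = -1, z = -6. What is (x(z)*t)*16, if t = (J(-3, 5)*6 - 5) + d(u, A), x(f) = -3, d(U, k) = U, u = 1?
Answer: 480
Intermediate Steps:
t = -10 (t = (-1*6 - 5) + 1 = (-6 - 5) + 1 = -11 + 1 = -10)
(x(z)*t)*16 = -3*(-10)*16 = 30*16 = 480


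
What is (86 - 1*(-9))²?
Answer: 9025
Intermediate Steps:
(86 - 1*(-9))² = (86 + 9)² = 95² = 9025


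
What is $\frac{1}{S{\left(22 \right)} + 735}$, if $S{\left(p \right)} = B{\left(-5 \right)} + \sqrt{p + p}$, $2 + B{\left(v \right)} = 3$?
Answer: $\frac{184}{135413} - \frac{\sqrt{11}}{270826} \approx 0.0013466$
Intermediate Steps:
$B{\left(v \right)} = 1$ ($B{\left(v \right)} = -2 + 3 = 1$)
$S{\left(p \right)} = 1 + \sqrt{2} \sqrt{p}$ ($S{\left(p \right)} = 1 + \sqrt{p + p} = 1 + \sqrt{2 p} = 1 + \sqrt{2} \sqrt{p}$)
$\frac{1}{S{\left(22 \right)} + 735} = \frac{1}{\left(1 + \sqrt{2} \sqrt{22}\right) + 735} = \frac{1}{\left(1 + 2 \sqrt{11}\right) + 735} = \frac{1}{736 + 2 \sqrt{11}}$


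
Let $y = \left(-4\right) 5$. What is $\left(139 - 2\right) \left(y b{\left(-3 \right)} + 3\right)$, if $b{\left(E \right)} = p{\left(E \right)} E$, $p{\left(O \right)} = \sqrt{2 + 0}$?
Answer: $411 + 8220 \sqrt{2} \approx 12036.0$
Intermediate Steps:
$p{\left(O \right)} = \sqrt{2}$
$b{\left(E \right)} = E \sqrt{2}$ ($b{\left(E \right)} = \sqrt{2} E = E \sqrt{2}$)
$y = -20$
$\left(139 - 2\right) \left(y b{\left(-3 \right)} + 3\right) = \left(139 - 2\right) \left(- 20 \left(- 3 \sqrt{2}\right) + 3\right) = \left(139 - 2\right) \left(60 \sqrt{2} + 3\right) = 137 \left(3 + 60 \sqrt{2}\right) = 411 + 8220 \sqrt{2}$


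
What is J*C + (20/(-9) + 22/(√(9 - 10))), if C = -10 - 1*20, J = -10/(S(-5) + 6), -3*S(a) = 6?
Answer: 655/9 - 22*I ≈ 72.778 - 22.0*I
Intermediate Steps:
S(a) = -2 (S(a) = -⅓*6 = -2)
J = -5/2 (J = -10/(-2 + 6) = -10/4 = -10*¼ = -5/2 ≈ -2.5000)
C = -30 (C = -10 - 20 = -30)
J*C + (20/(-9) + 22/(√(9 - 10))) = -5/2*(-30) + (20/(-9) + 22/(√(9 - 10))) = 75 + (20*(-⅑) + 22/(√(-1))) = 75 + (-20/9 + 22/I) = 75 + (-20/9 + 22*(-I)) = 75 + (-20/9 - 22*I) = 655/9 - 22*I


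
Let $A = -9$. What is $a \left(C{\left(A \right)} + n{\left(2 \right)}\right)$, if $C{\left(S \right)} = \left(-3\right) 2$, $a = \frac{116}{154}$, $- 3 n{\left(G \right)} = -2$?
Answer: $- \frac{928}{231} \approx -4.0173$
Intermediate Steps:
$n{\left(G \right)} = \frac{2}{3}$ ($n{\left(G \right)} = \left(- \frac{1}{3}\right) \left(-2\right) = \frac{2}{3}$)
$a = \frac{58}{77}$ ($a = 116 \cdot \frac{1}{154} = \frac{58}{77} \approx 0.75325$)
$C{\left(S \right)} = -6$
$a \left(C{\left(A \right)} + n{\left(2 \right)}\right) = \frac{58 \left(-6 + \frac{2}{3}\right)}{77} = \frac{58}{77} \left(- \frac{16}{3}\right) = - \frac{928}{231}$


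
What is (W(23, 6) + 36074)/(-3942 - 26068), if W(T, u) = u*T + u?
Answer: -18109/15005 ≈ -1.2069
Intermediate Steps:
W(T, u) = u + T*u (W(T, u) = T*u + u = u + T*u)
(W(23, 6) + 36074)/(-3942 - 26068) = (6*(1 + 23) + 36074)/(-3942 - 26068) = (6*24 + 36074)/(-30010) = (144 + 36074)*(-1/30010) = 36218*(-1/30010) = -18109/15005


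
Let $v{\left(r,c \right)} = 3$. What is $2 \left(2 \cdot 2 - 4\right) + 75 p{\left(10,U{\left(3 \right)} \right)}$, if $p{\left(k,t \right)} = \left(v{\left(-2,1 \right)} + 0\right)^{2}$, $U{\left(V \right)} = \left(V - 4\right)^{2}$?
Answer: $675$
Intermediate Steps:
$U{\left(V \right)} = \left(-4 + V\right)^{2}$
$p{\left(k,t \right)} = 9$ ($p{\left(k,t \right)} = \left(3 + 0\right)^{2} = 3^{2} = 9$)
$2 \left(2 \cdot 2 - 4\right) + 75 p{\left(10,U{\left(3 \right)} \right)} = 2 \left(2 \cdot 2 - 4\right) + 75 \cdot 9 = 2 \left(4 - 4\right) + 675 = 2 \cdot 0 + 675 = 0 + 675 = 675$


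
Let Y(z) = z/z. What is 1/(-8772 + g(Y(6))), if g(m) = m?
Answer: -1/8771 ≈ -0.00011401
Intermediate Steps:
Y(z) = 1
1/(-8772 + g(Y(6))) = 1/(-8772 + 1) = 1/(-8771) = -1/8771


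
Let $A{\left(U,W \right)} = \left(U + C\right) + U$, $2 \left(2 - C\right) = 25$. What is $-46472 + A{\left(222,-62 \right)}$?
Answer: $- \frac{92077}{2} \approx -46039.0$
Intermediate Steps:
$C = - \frac{21}{2}$ ($C = 2 - \frac{25}{2} = - \frac{21}{2} \approx -10.5$)
$A{\left(U,W \right)} = - \frac{21}{2} + 2 U$ ($A{\left(U,W \right)} = \left(U - \frac{21}{2}\right) + U = \left(- \frac{21}{2} + U\right) + U = - \frac{21}{2} + 2 U$)
$-46472 + A{\left(222,-62 \right)} = -46472 + \left(- \frac{21}{2} + 2 \cdot 222\right) = -46472 + \left(- \frac{21}{2} + 444\right) = -46472 + \frac{867}{2} = - \frac{92077}{2}$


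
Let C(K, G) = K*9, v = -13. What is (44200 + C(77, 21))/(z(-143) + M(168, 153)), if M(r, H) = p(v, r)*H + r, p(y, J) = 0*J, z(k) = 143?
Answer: 44893/311 ≈ 144.35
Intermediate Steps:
p(y, J) = 0
C(K, G) = 9*K
M(r, H) = r (M(r, H) = 0*H + r = 0 + r = r)
(44200 + C(77, 21))/(z(-143) + M(168, 153)) = (44200 + 9*77)/(143 + 168) = (44200 + 693)/311 = 44893*(1/311) = 44893/311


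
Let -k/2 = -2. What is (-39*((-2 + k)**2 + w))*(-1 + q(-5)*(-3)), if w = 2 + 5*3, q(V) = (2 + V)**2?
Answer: 22932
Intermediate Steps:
k = 4 (k = -2*(-2) = 4)
w = 17 (w = 2 + 15 = 17)
(-39*((-2 + k)**2 + w))*(-1 + q(-5)*(-3)) = (-39*((-2 + 4)**2 + 17))*(-1 + (2 - 5)**2*(-3)) = (-39*(2**2 + 17))*(-1 + (-3)**2*(-3)) = (-39*(4 + 17))*(-1 + 9*(-3)) = (-39*21)*(-1 - 27) = -819*(-28) = 22932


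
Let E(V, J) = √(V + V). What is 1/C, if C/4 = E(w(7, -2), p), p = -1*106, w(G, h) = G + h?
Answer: √10/40 ≈ 0.079057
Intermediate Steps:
p = -106
E(V, J) = √2*√V (E(V, J) = √(2*V) = √2*√V)
C = 4*√10 (C = 4*(√2*√(7 - 2)) = 4*(√2*√5) = 4*√10 ≈ 12.649)
1/C = 1/(4*√10) = √10/40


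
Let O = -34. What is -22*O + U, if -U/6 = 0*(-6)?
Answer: 748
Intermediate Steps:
U = 0 (U = -0*(-6) = -6*0 = 0)
-22*O + U = -22*(-34) + 0 = 748 + 0 = 748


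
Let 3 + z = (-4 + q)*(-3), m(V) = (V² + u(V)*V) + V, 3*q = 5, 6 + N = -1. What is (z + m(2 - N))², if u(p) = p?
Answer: 30625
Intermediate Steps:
N = -7 (N = -6 - 1 = -7)
q = 5/3 (q = (⅓)*5 = 5/3 ≈ 1.6667)
m(V) = V + 2*V² (m(V) = (V² + V*V) + V = (V² + V²) + V = 2*V² + V = V + 2*V²)
z = 4 (z = -3 + (-4 + 5/3)*(-3) = -3 - 7/3*(-3) = -3 + 7 = 4)
(z + m(2 - N))² = (4 + (2 - 1*(-7))*(1 + 2*(2 - 1*(-7))))² = (4 + (2 + 7)*(1 + 2*(2 + 7)))² = (4 + 9*(1 + 2*9))² = (4 + 9*(1 + 18))² = (4 + 9*19)² = (4 + 171)² = 175² = 30625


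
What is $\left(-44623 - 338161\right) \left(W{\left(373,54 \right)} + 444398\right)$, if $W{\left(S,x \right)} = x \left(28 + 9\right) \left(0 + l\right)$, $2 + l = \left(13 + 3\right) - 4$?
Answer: $-177756468352$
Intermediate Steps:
$l = 10$ ($l = -2 + \left(\left(13 + 3\right) - 4\right) = -2 + \left(16 - 4\right) = -2 + 12 = 10$)
$W{\left(S,x \right)} = 370 x$ ($W{\left(S,x \right)} = x \left(28 + 9\right) \left(0 + 10\right) = x 37 \cdot 10 = x 370 = 370 x$)
$\left(-44623 - 338161\right) \left(W{\left(373,54 \right)} + 444398\right) = \left(-44623 - 338161\right) \left(370 \cdot 54 + 444398\right) = - 382784 \left(19980 + 444398\right) = \left(-382784\right) 464378 = -177756468352$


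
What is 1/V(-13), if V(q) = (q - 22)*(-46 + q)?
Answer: 1/2065 ≈ 0.00048426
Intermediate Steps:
V(q) = (-46 + q)*(-22 + q) (V(q) = (-22 + q)*(-46 + q) = (-46 + q)*(-22 + q))
1/V(-13) = 1/(1012 + (-13)² - 68*(-13)) = 1/(1012 + 169 + 884) = 1/2065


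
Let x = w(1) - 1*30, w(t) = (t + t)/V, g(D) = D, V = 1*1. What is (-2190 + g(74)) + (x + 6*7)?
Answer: -2102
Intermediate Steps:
V = 1
w(t) = 2*t (w(t) = (t + t)/1 = (2*t)*1 = 2*t)
x = -28 (x = 2*1 - 1*30 = 2 - 30 = -28)
(-2190 + g(74)) + (x + 6*7) = (-2190 + 74) + (-28 + 6*7) = -2116 + (-28 + 42) = -2116 + 14 = -2102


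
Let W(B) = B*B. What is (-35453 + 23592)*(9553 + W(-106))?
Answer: -246578329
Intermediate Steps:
W(B) = B²
(-35453 + 23592)*(9553 + W(-106)) = (-35453 + 23592)*(9553 + (-106)²) = -11861*(9553 + 11236) = -11861*20789 = -246578329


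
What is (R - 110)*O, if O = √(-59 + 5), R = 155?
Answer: 135*I*√6 ≈ 330.68*I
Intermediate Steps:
O = 3*I*√6 (O = √(-54) = 3*I*√6 ≈ 7.3485*I)
(R - 110)*O = (155 - 110)*(3*I*√6) = 45*(3*I*√6) = 135*I*√6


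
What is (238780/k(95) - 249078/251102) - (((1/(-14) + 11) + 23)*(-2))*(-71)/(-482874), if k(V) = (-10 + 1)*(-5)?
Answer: 6754268941502155/1273131585054 ≈ 5305.2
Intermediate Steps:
k(V) = 45 (k(V) = -9*(-5) = 45)
(238780/k(95) - 249078/251102) - (((1/(-14) + 11) + 23)*(-2))*(-71)/(-482874) = (238780/45 - 249078/251102) - (((1/(-14) + 11) + 23)*(-2))*(-71)/(-482874) = (238780*(1/45) - 249078*1/251102) - (((-1/14 + 11) + 23)*(-2))*(-71)*(-1)/482874 = (47756/9 - 124539/125551) - ((153/14 + 23)*(-2))*(-71)*(-1)/482874 = 5994692705/1129959 - ((475/14)*(-2))*(-71)*(-1)/482874 = 5994692705/1129959 - (-475/7*(-71))*(-1)/482874 = 5994692705/1129959 - 33725*(-1)/(7*482874) = 5994692705/1129959 - 1*(-33725/3380118) = 5994692705/1129959 + 33725/3380118 = 6754268941502155/1273131585054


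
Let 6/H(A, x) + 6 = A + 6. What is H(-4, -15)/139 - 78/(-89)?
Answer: 21417/24742 ≈ 0.86561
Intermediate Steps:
H(A, x) = 6/A (H(A, x) = 6/(-6 + (A + 6)) = 6/(-6 + (6 + A)) = 6/A)
H(-4, -15)/139 - 78/(-89) = (6/(-4))/139 - 78/(-89) = (6*(-¼))*(1/139) - 78*(-1/89) = -3/2*1/139 + 78/89 = -3/278 + 78/89 = 21417/24742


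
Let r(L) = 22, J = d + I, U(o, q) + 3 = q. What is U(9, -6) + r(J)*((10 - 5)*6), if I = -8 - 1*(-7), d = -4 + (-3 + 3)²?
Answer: 651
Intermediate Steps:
U(o, q) = -3 + q
d = -4 (d = -4 + 0² = -4 + 0 = -4)
I = -1 (I = -8 + 7 = -1)
J = -5 (J = -4 - 1 = -5)
U(9, -6) + r(J)*((10 - 5)*6) = (-3 - 6) + 22*((10 - 5)*6) = -9 + 22*(5*6) = -9 + 22*30 = -9 + 660 = 651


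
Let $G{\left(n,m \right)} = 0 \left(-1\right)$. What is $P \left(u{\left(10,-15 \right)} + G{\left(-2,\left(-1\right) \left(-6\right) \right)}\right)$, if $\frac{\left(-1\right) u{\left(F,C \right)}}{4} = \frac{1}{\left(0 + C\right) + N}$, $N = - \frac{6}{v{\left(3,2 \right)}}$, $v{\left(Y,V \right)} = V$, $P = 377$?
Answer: $\frac{754}{9} \approx 83.778$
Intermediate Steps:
$G{\left(n,m \right)} = 0$
$N = -3$ ($N = - \frac{6}{2} = \left(-6\right) \frac{1}{2} = -3$)
$u{\left(F,C \right)} = - \frac{4}{-3 + C}$ ($u{\left(F,C \right)} = - \frac{4}{\left(0 + C\right) - 3} = - \frac{4}{C - 3} = - \frac{4}{-3 + C}$)
$P \left(u{\left(10,-15 \right)} + G{\left(-2,\left(-1\right) \left(-6\right) \right)}\right) = 377 \left(- \frac{4}{-3 - 15} + 0\right) = 377 \left(- \frac{4}{-18} + 0\right) = 377 \left(\left(-4\right) \left(- \frac{1}{18}\right) + 0\right) = 377 \left(\frac{2}{9} + 0\right) = 377 \cdot \frac{2}{9} = \frac{754}{9}$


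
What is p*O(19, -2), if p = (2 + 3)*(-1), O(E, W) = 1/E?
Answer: -5/19 ≈ -0.26316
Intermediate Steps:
p = -5 (p = 5*(-1) = -5)
p*O(19, -2) = -5/19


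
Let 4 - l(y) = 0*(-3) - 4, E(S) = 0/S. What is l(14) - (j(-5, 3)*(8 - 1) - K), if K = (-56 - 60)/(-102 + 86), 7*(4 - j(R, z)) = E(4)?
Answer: -51/4 ≈ -12.750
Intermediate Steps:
E(S) = 0
j(R, z) = 4 (j(R, z) = 4 - ⅐*0 = 4 + 0 = 4)
l(y) = 8 (l(y) = 4 - (0*(-3) - 4) = 4 - (0 - 4) = 4 - 1*(-4) = 4 + 4 = 8)
K = 29/4 (K = -116/(-16) = -116*(-1/16) = 29/4 ≈ 7.2500)
l(14) - (j(-5, 3)*(8 - 1) - K) = 8 - (4*(8 - 1) - 1*29/4) = 8 - (4*7 - 29/4) = 8 - (28 - 29/4) = 8 - 1*83/4 = 8 - 83/4 = -51/4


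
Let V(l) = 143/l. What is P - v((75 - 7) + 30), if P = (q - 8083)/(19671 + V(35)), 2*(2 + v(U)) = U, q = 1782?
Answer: -32586051/688628 ≈ -47.320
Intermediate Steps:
v(U) = -2 + U/2
P = -220535/688628 (P = (1782 - 8083)/(19671 + 143/35) = -6301/(19671 + 143*(1/35)) = -6301/(19671 + 143/35) = -6301/688628/35 = -6301*35/688628 = -220535/688628 ≈ -0.32025)
P - v((75 - 7) + 30) = -220535/688628 - (-2 + ((75 - 7) + 30)/2) = -220535/688628 - (-2 + (68 + 30)/2) = -220535/688628 - (-2 + (1/2)*98) = -220535/688628 - (-2 + 49) = -220535/688628 - 1*47 = -220535/688628 - 47 = -32586051/688628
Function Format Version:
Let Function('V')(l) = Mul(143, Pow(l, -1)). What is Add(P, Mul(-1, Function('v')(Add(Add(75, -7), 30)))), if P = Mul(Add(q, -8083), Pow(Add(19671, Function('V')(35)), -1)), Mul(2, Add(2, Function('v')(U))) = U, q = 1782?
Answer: Rational(-32586051, 688628) ≈ -47.320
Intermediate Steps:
Function('v')(U) = Add(-2, Mul(Rational(1, 2), U))
P = Rational(-220535, 688628) (P = Mul(Add(1782, -8083), Pow(Add(19671, Mul(143, Pow(35, -1))), -1)) = Mul(-6301, Pow(Add(19671, Mul(143, Rational(1, 35))), -1)) = Mul(-6301, Pow(Add(19671, Rational(143, 35)), -1)) = Mul(-6301, Pow(Rational(688628, 35), -1)) = Mul(-6301, Rational(35, 688628)) = Rational(-220535, 688628) ≈ -0.32025)
Add(P, Mul(-1, Function('v')(Add(Add(75, -7), 30)))) = Add(Rational(-220535, 688628), Mul(-1, Add(-2, Mul(Rational(1, 2), Add(Add(75, -7), 30))))) = Add(Rational(-220535, 688628), Mul(-1, Add(-2, Mul(Rational(1, 2), Add(68, 30))))) = Add(Rational(-220535, 688628), Mul(-1, Add(-2, Mul(Rational(1, 2), 98)))) = Add(Rational(-220535, 688628), Mul(-1, Add(-2, 49))) = Add(Rational(-220535, 688628), Mul(-1, 47)) = Add(Rational(-220535, 688628), -47) = Rational(-32586051, 688628)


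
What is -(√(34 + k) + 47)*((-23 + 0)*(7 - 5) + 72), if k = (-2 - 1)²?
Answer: -1222 - 26*√43 ≈ -1392.5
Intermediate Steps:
k = 9 (k = (-3)² = 9)
-(√(34 + k) + 47)*((-23 + 0)*(7 - 5) + 72) = -(√(34 + 9) + 47)*((-23 + 0)*(7 - 5) + 72) = -(√43 + 47)*(-23*2 + 72) = -(47 + √43)*(-46 + 72) = -(47 + √43)*26 = -(1222 + 26*√43) = -1222 - 26*√43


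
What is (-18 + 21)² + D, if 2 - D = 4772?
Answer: -4761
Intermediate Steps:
D = -4770 (D = 2 - 1*4772 = 2 - 4772 = -4770)
(-18 + 21)² + D = (-18 + 21)² - 4770 = 3² - 4770 = 9 - 4770 = -4761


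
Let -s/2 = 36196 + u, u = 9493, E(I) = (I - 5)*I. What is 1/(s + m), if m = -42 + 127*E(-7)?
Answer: -1/80752 ≈ -1.2384e-5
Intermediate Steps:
E(I) = I*(-5 + I) (E(I) = (-5 + I)*I = I*(-5 + I))
m = 10626 (m = -42 + 127*(-7*(-5 - 7)) = -42 + 127*(-7*(-12)) = -42 + 127*84 = -42 + 10668 = 10626)
s = -91378 (s = -2*(36196 + 9493) = -2*45689 = -91378)
1/(s + m) = 1/(-91378 + 10626) = 1/(-80752) = -1/80752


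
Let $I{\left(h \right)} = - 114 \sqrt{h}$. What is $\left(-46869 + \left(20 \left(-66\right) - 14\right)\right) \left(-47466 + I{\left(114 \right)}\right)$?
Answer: $2288003598 + 5495142 \sqrt{114} \approx 2.3467 \cdot 10^{9}$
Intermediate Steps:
$\left(-46869 + \left(20 \left(-66\right) - 14\right)\right) \left(-47466 + I{\left(114 \right)}\right) = \left(-46869 + \left(20 \left(-66\right) - 14\right)\right) \left(-47466 - 114 \sqrt{114}\right) = \left(-46869 - 1334\right) \left(-47466 - 114 \sqrt{114}\right) = - 48203 \left(-47466 - 114 \sqrt{114}\right) = 2288003598 + 5495142 \sqrt{114}$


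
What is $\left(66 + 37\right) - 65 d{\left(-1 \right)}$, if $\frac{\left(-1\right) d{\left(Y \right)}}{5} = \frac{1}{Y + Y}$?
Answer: $- \frac{119}{2} \approx -59.5$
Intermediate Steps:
$d{\left(Y \right)} = - \frac{5}{2 Y}$ ($d{\left(Y \right)} = - \frac{5}{Y + Y} = - \frac{5}{2 Y}$)
$\left(66 + 37\right) - 65 d{\left(-1 \right)} = \left(66 + 37\right) - 65 \left(- \frac{5}{2 \left(-1\right)}\right) = 103 - 65 \left(\left(- \frac{5}{2}\right) \left(-1\right)\right) = 103 - \frac{325}{2} = - \frac{119}{2}$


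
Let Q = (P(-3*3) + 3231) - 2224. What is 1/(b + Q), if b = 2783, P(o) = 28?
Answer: 1/3818 ≈ 0.00026192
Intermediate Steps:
Q = 1035 (Q = (28 + 3231) - 2224 = 3259 - 2224 = 1035)
1/(b + Q) = 1/(2783 + 1035) = 1/3818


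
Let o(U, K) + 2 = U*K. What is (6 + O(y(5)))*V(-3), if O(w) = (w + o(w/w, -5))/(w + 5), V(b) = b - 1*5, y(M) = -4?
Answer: 40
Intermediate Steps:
o(U, K) = -2 + K*U (o(U, K) = -2 + U*K = -2 + K*U)
V(b) = -5 + b (V(b) = b - 5 = -5 + b)
O(w) = (-7 + w)/(5 + w) (O(w) = (w + (-2 - 5*w/w))/(w + 5) = (w + (-2 - 5*1))/(5 + w) = (w + (-2 - 5))/(5 + w) = (w - 7)/(5 + w) = (-7 + w)/(5 + w))
(6 + O(y(5)))*V(-3) = (6 + (-7 - 4)/(5 - 4))*(-5 - 3) = (6 - 11/1)*(-8) = (6 + 1*(-11))*(-8) = (6 - 11)*(-8) = -5*(-8) = 40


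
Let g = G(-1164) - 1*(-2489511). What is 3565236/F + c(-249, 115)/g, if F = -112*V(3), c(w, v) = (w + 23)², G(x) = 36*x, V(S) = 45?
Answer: -242389976867/342664980 ≈ -707.37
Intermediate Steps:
g = 2447607 (g = 36*(-1164) - 1*(-2489511) = -41904 + 2489511 = 2447607)
c(w, v) = (23 + w)²
F = -5040 (F = -112*45 = -5040)
3565236/F + c(-249, 115)/g = 3565236/(-5040) + (23 - 249)²/2447607 = 3565236*(-1/5040) + (-226)²*(1/2447607) = -297103/420 + 51076*(1/2447607) = -297103/420 + 51076/2447607 = -242389976867/342664980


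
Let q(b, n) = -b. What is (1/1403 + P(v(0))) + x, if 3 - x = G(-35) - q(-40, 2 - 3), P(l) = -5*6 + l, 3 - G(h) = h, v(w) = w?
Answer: -35074/1403 ≈ -24.999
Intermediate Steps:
G(h) = 3 - h
P(l) = -30 + l
x = 5 (x = 3 - ((3 - 1*(-35)) - (-1)*(-40)) = 3 - ((3 + 35) - 1*40) = 3 - (38 - 40) = 3 - 1*(-2) = 3 + 2 = 5)
(1/1403 + P(v(0))) + x = (1/1403 + (-30 + 0)) + 5 = (1/1403 - 30) + 5 = -42089/1403 + 5 = -35074/1403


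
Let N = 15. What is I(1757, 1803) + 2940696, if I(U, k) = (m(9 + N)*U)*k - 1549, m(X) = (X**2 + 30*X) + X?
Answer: 4184528867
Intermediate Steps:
m(X) = X**2 + 31*X
I(U, k) = -1549 + 1320*U*k (I(U, k) = (((9 + 15)*(31 + (9 + 15)))*U)*k - 1549 = ((24*(31 + 24))*U)*k - 1549 = ((24*55)*U)*k - 1549 = (1320*U)*k - 1549 = 1320*U*k - 1549 = -1549 + 1320*U*k)
I(1757, 1803) + 2940696 = (-1549 + 1320*1757*1803) + 2940696 = (-1549 + 4181589720) + 2940696 = 4181588171 + 2940696 = 4184528867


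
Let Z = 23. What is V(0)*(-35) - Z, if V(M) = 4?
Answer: -163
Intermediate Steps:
V(0)*(-35) - Z = 4*(-35) - 1*23 = -140 - 23 = -163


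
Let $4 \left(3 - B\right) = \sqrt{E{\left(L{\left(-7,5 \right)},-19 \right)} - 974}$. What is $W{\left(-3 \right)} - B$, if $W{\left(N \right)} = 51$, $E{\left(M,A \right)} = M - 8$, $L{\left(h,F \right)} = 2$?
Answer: $48 + \frac{7 i \sqrt{5}}{2} \approx 48.0 + 7.8262 i$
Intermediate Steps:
$E{\left(M,A \right)} = -8 + M$
$B = 3 - \frac{7 i \sqrt{5}}{2}$ ($B = 3 - \frac{\sqrt{\left(-8 + 2\right) - 974}}{4} = 3 - \frac{\sqrt{-6 - 974}}{4} = 3 - \frac{\sqrt{-980}}{4} = 3 - \frac{14 i \sqrt{5}}{4} = 3 - \frac{7 i \sqrt{5}}{2} \approx 3.0 - 7.8262 i$)
$W{\left(-3 \right)} - B = 51 - \left(3 - \frac{7 i \sqrt{5}}{2}\right) = 48 + \frac{7 i \sqrt{5}}{2}$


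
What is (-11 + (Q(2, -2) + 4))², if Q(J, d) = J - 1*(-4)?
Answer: 1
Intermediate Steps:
Q(J, d) = 4 + J (Q(J, d) = J + 4 = 4 + J)
(-11 + (Q(2, -2) + 4))² = (-11 + ((4 + 2) + 4))² = (-11 + (6 + 4))² = (-11 + 10)² = (-1)² = 1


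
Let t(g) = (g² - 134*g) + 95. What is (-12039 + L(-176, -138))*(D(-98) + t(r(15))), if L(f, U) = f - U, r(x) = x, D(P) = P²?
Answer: -95577378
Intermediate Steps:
t(g) = 95 + g² - 134*g
(-12039 + L(-176, -138))*(D(-98) + t(r(15))) = (-12039 + (-176 - 1*(-138)))*((-98)² + (95 + 15² - 134*15)) = (-12039 + (-176 + 138))*(9604 + (95 + 225 - 2010)) = (-12039 - 38)*(9604 - 1690) = -12077*7914 = -95577378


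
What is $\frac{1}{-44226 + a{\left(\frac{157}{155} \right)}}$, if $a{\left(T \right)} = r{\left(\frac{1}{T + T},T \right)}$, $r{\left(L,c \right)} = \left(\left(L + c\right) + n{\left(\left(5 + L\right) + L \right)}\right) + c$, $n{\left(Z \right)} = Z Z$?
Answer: $- \frac{7641190}{337646101443} \approx -2.2631 \cdot 10^{-5}$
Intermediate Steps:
$n{\left(Z \right)} = Z^{2}$
$r{\left(L,c \right)} = L + \left(5 + 2 L\right)^{2} + 2 c$ ($r{\left(L,c \right)} = \left(\left(L + c\right) + \left(\left(5 + L\right) + L\right)^{2}\right) + c = \left(\left(L + c\right) + \left(5 + 2 L\right)^{2}\right) + c = \left(L + c + \left(5 + 2 L\right)^{2}\right) + c = L + \left(5 + 2 L\right)^{2} + 2 c$)
$a{\left(T \right)} = \left(5 + \frac{1}{T}\right)^{2} + \frac{1}{2 T} + 2 T$ ($a{\left(T \right)} = \frac{1}{T + T} + \left(5 + \frac{2}{T + T}\right)^{2} + 2 T = \frac{1}{2 T} + \left(5 + \frac{2}{2 T}\right)^{2} + 2 T = \frac{1}{2 T} + \left(5 + 2 \frac{1}{2 T}\right)^{2} + 2 T = \frac{1}{2 T} + \left(5 + \frac{1}{T}\right)^{2} + 2 T = \left(5 + \frac{1}{T}\right)^{2} + \frac{1}{2 T} + 2 T$)
$\frac{1}{-44226 + a{\left(\frac{157}{155} \right)}} = \frac{1}{-44226 + \frac{\left(1 + 5 \cdot \frac{157}{155}\right)^{2} + \frac{157 \cdot \frac{1}{155}}{2} + 2 \left(\frac{157}{155}\right)^{3}}{\frac{24649}{24025}}} = \frac{1}{-44226 + \frac{\left(1 + 5 \cdot 157 \cdot \frac{1}{155}\right)^{2} + \frac{157 \cdot \frac{1}{155}}{2} + 2 \left(157 \cdot \frac{1}{155}\right)^{3}}{\frac{24649}{24025}}} = \frac{1}{-44226 + \frac{\left(1 + 5 \cdot \frac{157}{155}\right)^{2} + \frac{1}{2} \cdot \frac{157}{155} + 2 \left(\frac{157}{155}\right)^{3}}{\frac{24649}{24025}}} = \frac{1}{-44226 + \frac{24025 \left(\left(1 + \frac{157}{31}\right)^{2} + \frac{157}{310} + 2 \cdot \frac{3869893}{3723875}\right)}{24649}} = \frac{1}{-44226 + \frac{24025 \left(\left(\frac{188}{31}\right)^{2} + \frac{157}{310} + \frac{7739786}{3723875}\right)}{24649}} = \frac{1}{-44226 + \frac{24025 \left(\frac{35344}{961} + \frac{157}{310} + \frac{7739786}{3723875}\right)}{24649}} = \frac{1}{-44226 + \frac{24025}{24649} \cdot \frac{293167497}{7447750}} = \frac{1}{-44226 + \frac{293167497}{7641190}} = \frac{1}{- \frac{337646101443}{7641190}} = - \frac{7641190}{337646101443}$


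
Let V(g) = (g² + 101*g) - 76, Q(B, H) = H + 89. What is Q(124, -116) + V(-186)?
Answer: 15707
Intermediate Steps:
Q(B, H) = 89 + H
V(g) = -76 + g² + 101*g
Q(124, -116) + V(-186) = (89 - 116) + (-76 + (-186)² + 101*(-186)) = -27 + (-76 + 34596 - 18786) = -27 + 15734 = 15707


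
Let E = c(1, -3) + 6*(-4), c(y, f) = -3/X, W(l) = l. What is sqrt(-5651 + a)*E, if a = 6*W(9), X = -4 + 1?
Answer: -23*I*sqrt(5597) ≈ -1720.7*I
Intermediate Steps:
X = -3
c(y, f) = 1 (c(y, f) = -3/(-3) = -3*(-1/3) = 1)
a = 54 (a = 6*9 = 54)
E = -23 (E = 1 + 6*(-4) = 1 - 24 = -23)
sqrt(-5651 + a)*E = sqrt(-5651 + 54)*(-23) = sqrt(-5597)*(-23) = (I*sqrt(5597))*(-23) = -23*I*sqrt(5597)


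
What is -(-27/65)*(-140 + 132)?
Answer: -216/65 ≈ -3.3231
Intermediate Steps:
-(-27/65)*(-140 + 132) = -(-27*1/65)*(-8) = -(-27)*(-8)/65 = -1*216/65 = -216/65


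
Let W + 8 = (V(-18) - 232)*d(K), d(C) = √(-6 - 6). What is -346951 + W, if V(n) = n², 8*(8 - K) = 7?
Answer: -346959 + 184*I*√3 ≈ -3.4696e+5 + 318.7*I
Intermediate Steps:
K = 57/8 (K = 8 - ⅛*7 = 8 - 7/8 = 57/8 ≈ 7.1250)
d(C) = 2*I*√3 (d(C) = √(-12) = 2*I*√3)
W = -8 + 184*I*√3 (W = -8 + ((-18)² - 232)*(2*I*√3) = -8 + (324 - 232)*(2*I*√3) = -8 + 92*(2*I*√3) = -8 + 184*I*√3 ≈ -8.0 + 318.7*I)
-346951 + W = -346951 + (-8 + 184*I*√3) = -346959 + 184*I*√3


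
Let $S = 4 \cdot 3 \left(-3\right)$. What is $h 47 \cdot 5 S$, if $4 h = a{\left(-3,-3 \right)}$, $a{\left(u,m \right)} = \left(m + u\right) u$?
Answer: $-38070$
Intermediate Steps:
$a{\left(u,m \right)} = u \left(m + u\right)$
$h = \frac{9}{2}$ ($h = \frac{\left(-3\right) \left(-3 - 3\right)}{4} = \frac{\left(-3\right) \left(-6\right)}{4} = \frac{1}{4} \cdot 18 = \frac{9}{2} \approx 4.5$)
$S = -36$ ($S = 12 \left(-3\right) = -36$)
$h 47 \cdot 5 S = \frac{9}{2} \cdot 47 \cdot 5 \left(-36\right) = \frac{423}{2} \left(-180\right) = -38070$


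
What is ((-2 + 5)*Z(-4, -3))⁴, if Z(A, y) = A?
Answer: 20736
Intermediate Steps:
((-2 + 5)*Z(-4, -3))⁴ = ((-2 + 5)*(-4))⁴ = (3*(-4))⁴ = (-12)⁴ = 20736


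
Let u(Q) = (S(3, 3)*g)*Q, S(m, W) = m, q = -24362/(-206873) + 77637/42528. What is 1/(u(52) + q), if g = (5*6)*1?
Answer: 2932631648/13730415134719 ≈ 0.00021359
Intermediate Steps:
q = 5699022079/2932631648 (q = -24362*(-1/206873) + 77637*(1/42528) = 24362/206873 + 25879/14176 = 5699022079/2932631648 ≈ 1.9433)
g = 30 (g = 30*1 = 30)
u(Q) = 90*Q (u(Q) = (3*30)*Q = 90*Q)
1/(u(52) + q) = 1/(90*52 + 5699022079/2932631648) = 1/(4680 + 5699022079/2932631648) = 1/(13730415134719/2932631648) = 2932631648/13730415134719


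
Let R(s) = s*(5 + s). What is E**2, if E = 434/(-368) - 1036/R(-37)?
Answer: 35721/8464 ≈ 4.2203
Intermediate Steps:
E = -189/92 (E = 434/(-368) - 1036*(-1/(37*(5 - 37))) = 434*(-1/368) - 1036/((-37*(-32))) = -217/184 - 1036/1184 = -217/184 - 1036*1/1184 = -217/184 - 7/8 = -189/92 ≈ -2.0543)
E**2 = (-189/92)**2 = 35721/8464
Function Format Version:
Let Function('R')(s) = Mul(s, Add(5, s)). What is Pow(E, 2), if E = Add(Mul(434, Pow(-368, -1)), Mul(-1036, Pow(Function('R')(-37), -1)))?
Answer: Rational(35721, 8464) ≈ 4.2203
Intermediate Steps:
E = Rational(-189, 92) (E = Add(Mul(434, Pow(-368, -1)), Mul(-1036, Pow(Mul(-37, Add(5, -37)), -1))) = Add(Mul(434, Rational(-1, 368)), Mul(-1036, Pow(Mul(-37, -32), -1))) = Add(Rational(-217, 184), Mul(-1036, Pow(1184, -1))) = Add(Rational(-217, 184), Mul(-1036, Rational(1, 1184))) = Add(Rational(-217, 184), Rational(-7, 8)) = Rational(-189, 92) ≈ -2.0543)
Pow(E, 2) = Pow(Rational(-189, 92), 2) = Rational(35721, 8464)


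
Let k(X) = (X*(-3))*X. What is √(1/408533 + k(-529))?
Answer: I*√140115727230185014/408533 ≈ 916.25*I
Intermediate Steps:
k(X) = -3*X² (k(X) = (-3*X)*X = -3*X²)
√(1/408533 + k(-529)) = √(1/408533 - 3*(-529)²) = √(1/408533 - 3*279841) = √(1/408533 - 839523) = √(-342972849758/408533) = I*√140115727230185014/408533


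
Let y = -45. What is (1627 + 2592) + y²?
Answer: 6244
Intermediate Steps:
(1627 + 2592) + y² = (1627 + 2592) + (-45)² = 4219 + 2025 = 6244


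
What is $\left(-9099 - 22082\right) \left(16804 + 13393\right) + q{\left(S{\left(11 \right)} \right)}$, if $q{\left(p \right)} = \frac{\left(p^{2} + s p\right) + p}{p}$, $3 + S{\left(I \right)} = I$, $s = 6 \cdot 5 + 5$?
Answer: $-941572613$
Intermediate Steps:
$s = 35$ ($s = 30 + 5 = 35$)
$S{\left(I \right)} = -3 + I$
$q{\left(p \right)} = \frac{p^{2} + 36 p}{p}$ ($q{\left(p \right)} = \frac{\left(p^{2} + 35 p\right) + p}{p} = \frac{p^{2} + 36 p}{p}$)
$\left(-9099 - 22082\right) \left(16804 + 13393\right) + q{\left(S{\left(11 \right)} \right)} = \left(-9099 - 22082\right) \left(16804 + 13393\right) + \left(36 + \left(-3 + 11\right)\right) = \left(-31181\right) 30197 + \left(36 + 8\right) = -941572657 + 44 = -941572613$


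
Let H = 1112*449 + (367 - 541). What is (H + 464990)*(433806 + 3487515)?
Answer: 3780561261384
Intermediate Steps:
H = 499114 (H = 499288 - 174 = 499114)
(H + 464990)*(433806 + 3487515) = (499114 + 464990)*(433806 + 3487515) = 964104*3921321 = 3780561261384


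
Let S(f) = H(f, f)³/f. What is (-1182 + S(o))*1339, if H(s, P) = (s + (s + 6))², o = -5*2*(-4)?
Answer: 67714433067398/5 ≈ 1.3543e+13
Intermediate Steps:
o = 40 (o = -10*(-4) = 40)
H(s, P) = (6 + 2*s)² (H(s, P) = (s + (6 + s))² = (6 + 2*s)²)
S(f) = 64*(3 + f)⁶/f (S(f) = (4*(3 + f)²)³/f = (64*(3 + f)⁶)/f = 64*(3 + f)⁶/f)
(-1182 + S(o))*1339 = (-1182 + 64*(3 + 40)⁶/40)*1339 = (-1182 + 64*(1/40)*43⁶)*1339 = (-1182 + 64*(1/40)*6321363049)*1339 = (-1182 + 50570904392/5)*1339 = (50570898482/5)*1339 = 67714433067398/5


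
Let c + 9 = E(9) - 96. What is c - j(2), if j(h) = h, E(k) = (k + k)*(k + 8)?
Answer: 199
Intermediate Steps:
E(k) = 2*k*(8 + k) (E(k) = (2*k)*(8 + k) = 2*k*(8 + k))
c = 201 (c = -9 + (2*9*(8 + 9) - 96) = -9 + (2*9*17 - 96) = -9 + (306 - 96) = -9 + 210 = 201)
c - j(2) = 201 - 1*2 = 201 - 2 = 199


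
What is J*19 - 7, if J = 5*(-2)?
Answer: -197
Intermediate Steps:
J = -10
J*19 - 7 = -10*19 - 7 = -190 - 7 = -197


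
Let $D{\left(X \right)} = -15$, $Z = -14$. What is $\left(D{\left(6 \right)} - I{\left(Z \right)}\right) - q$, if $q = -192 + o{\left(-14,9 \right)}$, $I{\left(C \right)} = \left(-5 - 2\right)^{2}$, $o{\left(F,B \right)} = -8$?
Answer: $136$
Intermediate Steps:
$I{\left(C \right)} = 49$ ($I{\left(C \right)} = \left(-7\right)^{2} = 49$)
$q = -200$ ($q = -192 - 8 = -200$)
$\left(D{\left(6 \right)} - I{\left(Z \right)}\right) - q = \left(-15 - 49\right) - -200 = \left(-15 - 49\right) + 200 = -64 + 200 = 136$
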